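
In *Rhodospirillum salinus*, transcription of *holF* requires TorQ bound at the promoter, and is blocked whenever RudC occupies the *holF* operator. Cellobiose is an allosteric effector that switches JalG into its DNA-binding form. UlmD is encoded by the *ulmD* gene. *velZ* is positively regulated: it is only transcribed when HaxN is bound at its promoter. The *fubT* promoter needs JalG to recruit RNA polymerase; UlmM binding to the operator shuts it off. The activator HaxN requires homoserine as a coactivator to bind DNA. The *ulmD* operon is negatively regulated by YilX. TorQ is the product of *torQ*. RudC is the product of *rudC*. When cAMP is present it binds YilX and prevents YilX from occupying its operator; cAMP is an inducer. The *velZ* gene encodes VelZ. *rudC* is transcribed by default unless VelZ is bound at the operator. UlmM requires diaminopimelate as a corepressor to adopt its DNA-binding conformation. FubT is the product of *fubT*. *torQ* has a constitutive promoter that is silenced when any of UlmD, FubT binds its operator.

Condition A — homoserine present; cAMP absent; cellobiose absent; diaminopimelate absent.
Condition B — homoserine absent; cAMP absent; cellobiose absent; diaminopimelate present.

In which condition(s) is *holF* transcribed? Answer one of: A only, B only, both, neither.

A only

Condition A:
Homoserine is present, so HaxN is active.
No repressor is bound and HaxN is active, so *velZ* is transcribed.
So VelZ is produced and active.
With repressor VelZ bound, *rudC* is not transcribed.
So RudC is not produced.
cAMP is absent, so YilX is active.
With repressor YilX bound, *ulmD* is not transcribed.
So UlmD is not produced.
Cellobiose is absent, so JalG is inactive.
Diaminopimelate is absent, so UlmM is inactive.
Required activator JalG is absent, so *fubT* is not transcribed.
So FubT is not produced.
With no repressor bound, *torQ* is transcribed.
So TorQ is produced and active.
No repressor is bound and TorQ is active, so *holF* is transcribed.
→ *holF* is ON in A.
Condition B:
Homoserine is absent, so HaxN is inactive.
Required activator HaxN is absent, so *velZ* is not transcribed.
So VelZ is not produced.
With no repressor bound, *rudC* is transcribed.
So RudC is produced and active.
cAMP is absent, so YilX is active.
With repressor YilX bound, *ulmD* is not transcribed.
So UlmD is not produced.
Cellobiose is absent, so JalG is inactive.
Diaminopimelate is present, so UlmM is active.
With repressor UlmM bound, *fubT* is not transcribed.
So FubT is not produced.
With no repressor bound, *torQ* is transcribed.
So TorQ is produced and active.
With repressor RudC bound, *holF* is not transcribed.
→ *holF* is OFF in B.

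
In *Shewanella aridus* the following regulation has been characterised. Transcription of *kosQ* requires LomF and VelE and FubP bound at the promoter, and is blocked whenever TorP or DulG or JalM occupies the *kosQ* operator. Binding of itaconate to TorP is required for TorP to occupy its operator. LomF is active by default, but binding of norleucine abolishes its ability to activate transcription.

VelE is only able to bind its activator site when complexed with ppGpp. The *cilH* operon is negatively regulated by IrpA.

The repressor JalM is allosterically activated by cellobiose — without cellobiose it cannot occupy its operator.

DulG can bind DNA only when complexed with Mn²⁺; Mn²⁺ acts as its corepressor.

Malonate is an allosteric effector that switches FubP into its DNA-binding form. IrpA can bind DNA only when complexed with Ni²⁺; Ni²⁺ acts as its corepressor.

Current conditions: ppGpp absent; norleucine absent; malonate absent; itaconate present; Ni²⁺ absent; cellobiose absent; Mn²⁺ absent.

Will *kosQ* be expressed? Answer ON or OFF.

OFF

Norleucine is absent, so LomF is active.
ppGpp is absent, so VelE is inactive.
Itaconate is present, so TorP is active.
Malonate is absent, so FubP is inactive.
Mn²⁺ is absent, so DulG is inactive.
Cellobiose is absent, so JalM is inactive.
With repressor TorP bound, *kosQ* is not transcribed.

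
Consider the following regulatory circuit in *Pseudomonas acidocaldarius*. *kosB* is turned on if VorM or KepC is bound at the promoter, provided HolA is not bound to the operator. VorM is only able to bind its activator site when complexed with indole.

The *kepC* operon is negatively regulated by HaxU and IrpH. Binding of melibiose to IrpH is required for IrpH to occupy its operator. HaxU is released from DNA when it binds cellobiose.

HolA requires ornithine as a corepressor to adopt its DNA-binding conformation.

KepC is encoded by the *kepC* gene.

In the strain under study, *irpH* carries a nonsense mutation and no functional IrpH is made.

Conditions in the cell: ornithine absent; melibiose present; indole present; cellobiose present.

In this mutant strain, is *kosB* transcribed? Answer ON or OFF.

Ornithine is absent, so HolA is inactive.
Indole is present, so VorM is active.
Cellobiose is present, so HaxU is inactive.
IrpH is non-functional in this strain, so it has no effect.
With no repressor bound, *kepC* is transcribed.
So KepC is produced and active.
Activator VorM is present, so *kosB* is transcribed.

ON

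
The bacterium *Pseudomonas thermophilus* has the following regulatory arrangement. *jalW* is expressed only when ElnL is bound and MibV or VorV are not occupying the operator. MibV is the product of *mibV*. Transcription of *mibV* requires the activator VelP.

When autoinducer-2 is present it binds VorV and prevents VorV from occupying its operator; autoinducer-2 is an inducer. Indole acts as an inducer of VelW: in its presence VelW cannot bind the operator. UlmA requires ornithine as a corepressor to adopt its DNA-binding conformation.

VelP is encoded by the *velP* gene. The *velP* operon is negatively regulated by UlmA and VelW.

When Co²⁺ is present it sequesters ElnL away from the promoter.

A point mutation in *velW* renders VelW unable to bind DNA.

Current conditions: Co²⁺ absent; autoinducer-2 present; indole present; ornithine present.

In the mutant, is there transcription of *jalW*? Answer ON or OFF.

Ornithine is present, so UlmA is active.
VelW is non-functional in this strain, so it has no effect.
With repressor UlmA bound, *velP* is not transcribed.
So VelP is not produced.
Required activator VelP is absent, so *mibV* is not transcribed.
So MibV is not produced.
Co²⁺ is absent, so ElnL is active.
Autoinducer-2 is present, so VorV is inactive.
No repressor is bound and ElnL is active, so *jalW* is transcribed.

ON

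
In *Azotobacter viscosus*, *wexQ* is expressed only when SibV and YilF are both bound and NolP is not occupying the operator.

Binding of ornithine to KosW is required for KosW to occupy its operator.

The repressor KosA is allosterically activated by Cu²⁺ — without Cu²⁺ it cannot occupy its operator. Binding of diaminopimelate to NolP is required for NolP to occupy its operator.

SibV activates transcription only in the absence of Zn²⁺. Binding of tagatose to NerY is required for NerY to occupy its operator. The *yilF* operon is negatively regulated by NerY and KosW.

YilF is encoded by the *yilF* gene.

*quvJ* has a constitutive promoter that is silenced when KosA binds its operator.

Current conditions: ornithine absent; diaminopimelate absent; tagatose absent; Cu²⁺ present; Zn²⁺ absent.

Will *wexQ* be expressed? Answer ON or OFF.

Zn²⁺ is absent, so SibV is active.
Tagatose is absent, so NerY is inactive.
Ornithine is absent, so KosW is inactive.
With no repressor bound, *yilF* is transcribed.
So YilF is produced and active.
Diaminopimelate is absent, so NolP is inactive.
No repressor is bound and SibV and YilF are active, so *wexQ* is transcribed.

ON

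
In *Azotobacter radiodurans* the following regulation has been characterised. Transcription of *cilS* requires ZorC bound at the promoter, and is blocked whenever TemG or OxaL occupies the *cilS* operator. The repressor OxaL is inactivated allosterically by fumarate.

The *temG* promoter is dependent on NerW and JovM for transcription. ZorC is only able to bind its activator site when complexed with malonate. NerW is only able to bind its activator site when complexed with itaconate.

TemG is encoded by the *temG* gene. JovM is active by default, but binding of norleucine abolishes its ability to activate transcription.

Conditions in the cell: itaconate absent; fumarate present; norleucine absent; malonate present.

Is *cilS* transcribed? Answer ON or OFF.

Itaconate is absent, so NerW is inactive.
Norleucine is absent, so JovM is active.
Required activator NerW is absent, so *temG* is not transcribed.
So TemG is not produced.
Fumarate is present, so OxaL is inactive.
Malonate is present, so ZorC is active.
No repressor is bound and ZorC is active, so *cilS* is transcribed.

ON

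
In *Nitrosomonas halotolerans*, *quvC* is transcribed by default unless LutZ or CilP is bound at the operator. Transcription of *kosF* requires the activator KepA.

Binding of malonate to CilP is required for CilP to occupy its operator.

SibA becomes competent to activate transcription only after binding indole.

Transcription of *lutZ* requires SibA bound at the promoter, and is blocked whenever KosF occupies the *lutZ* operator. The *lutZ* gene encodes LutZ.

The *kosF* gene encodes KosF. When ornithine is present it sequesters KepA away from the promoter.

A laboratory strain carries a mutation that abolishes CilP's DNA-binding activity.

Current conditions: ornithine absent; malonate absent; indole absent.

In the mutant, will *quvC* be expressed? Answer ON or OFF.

Indole is absent, so SibA is inactive.
Ornithine is absent, so KepA is active.
No repressor is bound and KepA is active, so *kosF* is transcribed.
So KosF is produced and active.
With repressor KosF bound, *lutZ* is not transcribed.
So LutZ is not produced.
CilP is non-functional in this strain, so it has no effect.
With no repressor bound, *quvC* is transcribed.

ON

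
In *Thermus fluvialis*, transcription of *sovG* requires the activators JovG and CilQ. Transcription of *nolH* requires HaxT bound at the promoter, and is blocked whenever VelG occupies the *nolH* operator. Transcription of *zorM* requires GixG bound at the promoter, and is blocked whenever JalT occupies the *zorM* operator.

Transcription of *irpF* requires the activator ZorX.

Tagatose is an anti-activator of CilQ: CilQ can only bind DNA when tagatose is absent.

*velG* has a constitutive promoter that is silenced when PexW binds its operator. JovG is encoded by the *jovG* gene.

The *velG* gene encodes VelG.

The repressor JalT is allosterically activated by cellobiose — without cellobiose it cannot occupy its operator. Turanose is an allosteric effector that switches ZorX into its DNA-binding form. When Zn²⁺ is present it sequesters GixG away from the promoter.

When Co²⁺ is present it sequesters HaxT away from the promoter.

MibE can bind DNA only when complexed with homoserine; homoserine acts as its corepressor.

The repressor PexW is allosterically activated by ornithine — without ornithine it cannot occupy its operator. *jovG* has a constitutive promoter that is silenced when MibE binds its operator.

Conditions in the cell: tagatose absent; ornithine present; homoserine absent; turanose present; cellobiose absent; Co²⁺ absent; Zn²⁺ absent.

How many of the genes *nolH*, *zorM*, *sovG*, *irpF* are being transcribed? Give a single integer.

Ornithine is present, so PexW is active.
With repressor PexW bound, *velG* is not transcribed.
So VelG is not produced.
Co²⁺ is absent, so HaxT is active.
No repressor is bound and HaxT is active, so *nolH* is transcribed.
→ *nolH* is ON.
Zn²⁺ is absent, so GixG is active.
Cellobiose is absent, so JalT is inactive.
No repressor is bound and GixG is active, so *zorM* is transcribed.
→ *zorM* is ON.
Homoserine is absent, so MibE is inactive.
With no repressor bound, *jovG* is transcribed.
So JovG is produced and active.
Tagatose is absent, so CilQ is active.
No repressor is bound and JovG and CilQ are active, so *sovG* is transcribed.
→ *sovG* is ON.
Turanose is present, so ZorX is active.
No repressor is bound and ZorX is active, so *irpF* is transcribed.
→ *irpF* is ON.
4 of the 4 genes are transcribed.

4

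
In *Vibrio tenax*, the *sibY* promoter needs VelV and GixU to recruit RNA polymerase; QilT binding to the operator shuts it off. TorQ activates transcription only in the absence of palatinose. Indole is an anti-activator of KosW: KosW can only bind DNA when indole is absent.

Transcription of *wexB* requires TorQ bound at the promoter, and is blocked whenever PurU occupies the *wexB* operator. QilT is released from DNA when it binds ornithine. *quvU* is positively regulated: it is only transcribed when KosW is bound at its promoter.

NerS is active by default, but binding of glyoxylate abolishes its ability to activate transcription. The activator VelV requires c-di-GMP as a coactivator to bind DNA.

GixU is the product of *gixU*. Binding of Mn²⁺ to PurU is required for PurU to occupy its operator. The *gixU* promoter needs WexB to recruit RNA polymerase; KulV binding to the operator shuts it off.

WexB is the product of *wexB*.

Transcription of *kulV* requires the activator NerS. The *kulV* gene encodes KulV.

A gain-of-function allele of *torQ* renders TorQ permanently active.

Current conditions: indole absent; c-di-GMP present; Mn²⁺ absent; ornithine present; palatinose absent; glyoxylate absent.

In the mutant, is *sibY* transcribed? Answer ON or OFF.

c-di-GMP is present, so VelV is active.
Mn²⁺ is absent, so PurU is inactive.
TorQ is constitutively active in this strain.
No repressor is bound and TorQ is active, so *wexB* is transcribed.
So WexB is produced and active.
Glyoxylate is absent, so NerS is active.
No repressor is bound and NerS is active, so *kulV* is transcribed.
So KulV is produced and active.
With repressor KulV bound, *gixU* is not transcribed.
So GixU is not produced.
Ornithine is present, so QilT is inactive.
Required activator GixU is absent, so *sibY* is not transcribed.

OFF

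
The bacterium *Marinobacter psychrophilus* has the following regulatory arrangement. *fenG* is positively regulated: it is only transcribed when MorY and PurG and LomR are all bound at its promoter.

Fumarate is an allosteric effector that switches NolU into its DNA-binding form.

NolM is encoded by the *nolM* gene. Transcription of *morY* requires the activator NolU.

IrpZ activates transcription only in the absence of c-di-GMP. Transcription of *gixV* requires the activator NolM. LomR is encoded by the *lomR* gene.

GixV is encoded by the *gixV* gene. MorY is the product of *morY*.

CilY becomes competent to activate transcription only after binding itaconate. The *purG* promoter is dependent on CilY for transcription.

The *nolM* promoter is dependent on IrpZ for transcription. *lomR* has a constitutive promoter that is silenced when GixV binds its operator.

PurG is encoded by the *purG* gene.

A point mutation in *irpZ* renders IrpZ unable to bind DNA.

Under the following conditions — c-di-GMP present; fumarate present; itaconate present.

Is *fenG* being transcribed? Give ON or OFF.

ON

Fumarate is present, so NolU is active.
No repressor is bound and NolU is active, so *morY* is transcribed.
So MorY is produced and active.
Itaconate is present, so CilY is active.
No repressor is bound and CilY is active, so *purG* is transcribed.
So PurG is produced and active.
IrpZ is non-functional in this strain, so it has no effect.
Required activator IrpZ is absent, so *nolM* is not transcribed.
So NolM is not produced.
Required activator NolM is absent, so *gixV* is not transcribed.
So GixV is not produced.
With no repressor bound, *lomR* is transcribed.
So LomR is produced and active.
No repressor is bound and MorY and PurG and LomR are active, so *fenG* is transcribed.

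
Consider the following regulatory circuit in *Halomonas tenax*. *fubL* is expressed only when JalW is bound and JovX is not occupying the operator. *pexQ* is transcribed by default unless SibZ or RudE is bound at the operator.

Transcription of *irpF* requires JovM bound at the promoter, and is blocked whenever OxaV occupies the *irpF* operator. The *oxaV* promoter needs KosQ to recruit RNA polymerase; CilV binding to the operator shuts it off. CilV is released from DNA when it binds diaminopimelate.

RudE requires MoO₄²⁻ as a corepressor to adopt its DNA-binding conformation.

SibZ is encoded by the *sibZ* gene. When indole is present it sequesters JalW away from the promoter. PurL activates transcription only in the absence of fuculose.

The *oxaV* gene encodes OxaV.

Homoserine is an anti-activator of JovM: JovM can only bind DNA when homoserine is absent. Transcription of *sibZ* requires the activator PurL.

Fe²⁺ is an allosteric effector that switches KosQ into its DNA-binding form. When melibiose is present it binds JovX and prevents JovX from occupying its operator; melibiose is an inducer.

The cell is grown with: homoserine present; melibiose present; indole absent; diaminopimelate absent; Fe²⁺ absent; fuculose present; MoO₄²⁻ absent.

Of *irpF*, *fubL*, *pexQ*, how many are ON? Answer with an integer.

Diaminopimelate is absent, so CilV is active.
Fe²⁺ is absent, so KosQ is inactive.
With repressor CilV bound, *oxaV* is not transcribed.
So OxaV is not produced.
Homoserine is present, so JovM is inactive.
Required activator JovM is absent, so *irpF* is not transcribed.
→ *irpF* is OFF.
Indole is absent, so JalW is active.
Melibiose is present, so JovX is inactive.
No repressor is bound and JalW is active, so *fubL* is transcribed.
→ *fubL* is ON.
Fuculose is present, so PurL is inactive.
Required activator PurL is absent, so *sibZ* is not transcribed.
So SibZ is not produced.
MoO₄²⁻ is absent, so RudE is inactive.
With no repressor bound, *pexQ* is transcribed.
→ *pexQ* is ON.
2 of the 3 genes are transcribed.

2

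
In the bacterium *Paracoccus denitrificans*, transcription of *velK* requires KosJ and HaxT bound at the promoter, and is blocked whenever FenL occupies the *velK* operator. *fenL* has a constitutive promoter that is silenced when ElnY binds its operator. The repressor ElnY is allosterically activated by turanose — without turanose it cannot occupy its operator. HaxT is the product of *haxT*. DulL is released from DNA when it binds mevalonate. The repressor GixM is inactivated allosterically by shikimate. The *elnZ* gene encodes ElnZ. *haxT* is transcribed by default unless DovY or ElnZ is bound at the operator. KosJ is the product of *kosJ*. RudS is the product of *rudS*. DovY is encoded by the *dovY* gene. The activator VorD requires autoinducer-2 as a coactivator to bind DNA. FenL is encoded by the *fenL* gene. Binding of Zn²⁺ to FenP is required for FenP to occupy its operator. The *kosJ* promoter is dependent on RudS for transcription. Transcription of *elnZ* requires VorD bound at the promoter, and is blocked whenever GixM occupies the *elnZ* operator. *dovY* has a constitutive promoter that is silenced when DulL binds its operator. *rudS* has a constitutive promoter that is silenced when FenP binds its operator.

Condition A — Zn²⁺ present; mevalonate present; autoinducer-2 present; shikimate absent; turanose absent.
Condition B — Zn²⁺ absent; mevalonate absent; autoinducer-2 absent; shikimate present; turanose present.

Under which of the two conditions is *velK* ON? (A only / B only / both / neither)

B only

Condition A:
Zn²⁺ is present, so FenP is active.
With repressor FenP bound, *rudS* is not transcribed.
So RudS is not produced.
Required activator RudS is absent, so *kosJ* is not transcribed.
So KosJ is not produced.
Mevalonate is present, so DulL is inactive.
With no repressor bound, *dovY* is transcribed.
So DovY is produced and active.
Autoinducer-2 is present, so VorD is active.
Shikimate is absent, so GixM is active.
With repressor GixM bound, *elnZ* is not transcribed.
So ElnZ is not produced.
With repressor DovY bound, *haxT* is not transcribed.
So HaxT is not produced.
Turanose is absent, so ElnY is inactive.
With no repressor bound, *fenL* is transcribed.
So FenL is produced and active.
With repressor FenL bound, *velK* is not transcribed.
→ *velK* is OFF in A.
Condition B:
Zn²⁺ is absent, so FenP is inactive.
With no repressor bound, *rudS* is transcribed.
So RudS is produced and active.
No repressor is bound and RudS is active, so *kosJ* is transcribed.
So KosJ is produced and active.
Mevalonate is absent, so DulL is active.
With repressor DulL bound, *dovY* is not transcribed.
So DovY is not produced.
Autoinducer-2 is absent, so VorD is inactive.
Shikimate is present, so GixM is inactive.
Required activator VorD is absent, so *elnZ* is not transcribed.
So ElnZ is not produced.
With no repressor bound, *haxT* is transcribed.
So HaxT is produced and active.
Turanose is present, so ElnY is active.
With repressor ElnY bound, *fenL* is not transcribed.
So FenL is not produced.
No repressor is bound and KosJ and HaxT are active, so *velK* is transcribed.
→ *velK* is ON in B.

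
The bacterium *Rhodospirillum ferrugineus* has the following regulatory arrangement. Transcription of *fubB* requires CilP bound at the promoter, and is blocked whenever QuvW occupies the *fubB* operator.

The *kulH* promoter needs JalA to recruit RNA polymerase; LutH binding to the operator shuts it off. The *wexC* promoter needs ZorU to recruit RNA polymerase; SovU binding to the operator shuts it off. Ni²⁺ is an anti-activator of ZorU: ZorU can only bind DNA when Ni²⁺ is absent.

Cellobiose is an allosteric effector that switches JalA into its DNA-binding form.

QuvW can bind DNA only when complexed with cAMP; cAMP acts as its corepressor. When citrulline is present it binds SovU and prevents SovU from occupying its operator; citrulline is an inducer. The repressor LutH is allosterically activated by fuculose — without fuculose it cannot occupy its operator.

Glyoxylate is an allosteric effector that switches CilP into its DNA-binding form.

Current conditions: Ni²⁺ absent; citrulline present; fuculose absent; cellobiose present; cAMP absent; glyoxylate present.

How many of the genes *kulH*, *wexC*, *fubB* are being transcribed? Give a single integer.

3

Cellobiose is present, so JalA is active.
Fuculose is absent, so LutH is inactive.
No repressor is bound and JalA is active, so *kulH* is transcribed.
→ *kulH* is ON.
Ni²⁺ is absent, so ZorU is active.
Citrulline is present, so SovU is inactive.
No repressor is bound and ZorU is active, so *wexC* is transcribed.
→ *wexC* is ON.
cAMP is absent, so QuvW is inactive.
Glyoxylate is present, so CilP is active.
No repressor is bound and CilP is active, so *fubB* is transcribed.
→ *fubB* is ON.
3 of the 3 genes are transcribed.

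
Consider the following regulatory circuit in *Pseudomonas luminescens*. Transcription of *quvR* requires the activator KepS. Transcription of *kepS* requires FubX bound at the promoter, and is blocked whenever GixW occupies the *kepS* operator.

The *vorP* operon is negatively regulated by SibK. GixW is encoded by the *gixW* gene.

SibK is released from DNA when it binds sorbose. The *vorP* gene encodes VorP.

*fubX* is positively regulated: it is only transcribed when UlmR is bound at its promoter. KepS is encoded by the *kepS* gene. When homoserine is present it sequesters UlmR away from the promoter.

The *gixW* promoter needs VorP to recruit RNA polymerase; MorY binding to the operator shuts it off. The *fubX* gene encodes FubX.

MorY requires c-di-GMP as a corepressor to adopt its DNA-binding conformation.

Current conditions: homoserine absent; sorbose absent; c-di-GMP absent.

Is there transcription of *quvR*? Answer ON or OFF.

Sorbose is absent, so SibK is active.
With repressor SibK bound, *vorP* is not transcribed.
So VorP is not produced.
c-di-GMP is absent, so MorY is inactive.
Required activator VorP is absent, so *gixW* is not transcribed.
So GixW is not produced.
Homoserine is absent, so UlmR is active.
No repressor is bound and UlmR is active, so *fubX* is transcribed.
So FubX is produced and active.
No repressor is bound and FubX is active, so *kepS* is transcribed.
So KepS is produced and active.
No repressor is bound and KepS is active, so *quvR* is transcribed.

ON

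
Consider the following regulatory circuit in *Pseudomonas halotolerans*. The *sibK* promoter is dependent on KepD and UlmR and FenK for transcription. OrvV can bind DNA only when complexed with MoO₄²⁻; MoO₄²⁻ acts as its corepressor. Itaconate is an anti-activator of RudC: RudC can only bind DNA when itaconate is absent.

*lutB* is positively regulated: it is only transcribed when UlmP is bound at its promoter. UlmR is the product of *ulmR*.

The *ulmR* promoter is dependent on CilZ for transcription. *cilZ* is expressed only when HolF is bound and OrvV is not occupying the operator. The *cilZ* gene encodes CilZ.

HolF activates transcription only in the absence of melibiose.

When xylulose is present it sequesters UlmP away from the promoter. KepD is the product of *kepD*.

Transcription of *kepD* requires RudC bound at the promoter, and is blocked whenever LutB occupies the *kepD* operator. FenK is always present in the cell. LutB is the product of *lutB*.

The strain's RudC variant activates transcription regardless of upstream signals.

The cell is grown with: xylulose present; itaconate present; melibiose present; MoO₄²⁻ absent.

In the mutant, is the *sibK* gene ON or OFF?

OFF

Xylulose is present, so UlmP is inactive.
Required activator UlmP is absent, so *lutB* is not transcribed.
So LutB is not produced.
RudC is constitutively active in this strain.
No repressor is bound and RudC is active, so *kepD* is transcribed.
So KepD is produced and active.
MoO₄²⁻ is absent, so OrvV is inactive.
Melibiose is present, so HolF is inactive.
Required activator HolF is absent, so *cilZ* is not transcribed.
So CilZ is not produced.
Required activator CilZ is absent, so *ulmR* is not transcribed.
So UlmR is not produced.
FenK is produced constitutively and is active.
Required activator UlmR is absent, so *sibK* is not transcribed.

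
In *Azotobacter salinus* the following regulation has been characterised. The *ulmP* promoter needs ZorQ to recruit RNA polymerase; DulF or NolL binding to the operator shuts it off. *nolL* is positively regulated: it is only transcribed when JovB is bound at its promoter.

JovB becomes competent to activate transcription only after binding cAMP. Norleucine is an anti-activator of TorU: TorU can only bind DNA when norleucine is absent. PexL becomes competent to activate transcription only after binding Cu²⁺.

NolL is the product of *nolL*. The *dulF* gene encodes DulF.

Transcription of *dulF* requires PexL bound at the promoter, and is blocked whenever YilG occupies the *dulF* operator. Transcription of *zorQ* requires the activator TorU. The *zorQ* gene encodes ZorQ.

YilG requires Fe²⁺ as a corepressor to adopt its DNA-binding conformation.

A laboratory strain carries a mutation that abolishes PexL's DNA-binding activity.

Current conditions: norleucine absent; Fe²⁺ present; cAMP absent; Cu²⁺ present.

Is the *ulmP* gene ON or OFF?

ON

Norleucine is absent, so TorU is active.
No repressor is bound and TorU is active, so *zorQ* is transcribed.
So ZorQ is produced and active.
Fe²⁺ is present, so YilG is active.
PexL is non-functional in this strain, so it has no effect.
With repressor YilG bound, *dulF* is not transcribed.
So DulF is not produced.
cAMP is absent, so JovB is inactive.
Required activator JovB is absent, so *nolL* is not transcribed.
So NolL is not produced.
No repressor is bound and ZorQ is active, so *ulmP* is transcribed.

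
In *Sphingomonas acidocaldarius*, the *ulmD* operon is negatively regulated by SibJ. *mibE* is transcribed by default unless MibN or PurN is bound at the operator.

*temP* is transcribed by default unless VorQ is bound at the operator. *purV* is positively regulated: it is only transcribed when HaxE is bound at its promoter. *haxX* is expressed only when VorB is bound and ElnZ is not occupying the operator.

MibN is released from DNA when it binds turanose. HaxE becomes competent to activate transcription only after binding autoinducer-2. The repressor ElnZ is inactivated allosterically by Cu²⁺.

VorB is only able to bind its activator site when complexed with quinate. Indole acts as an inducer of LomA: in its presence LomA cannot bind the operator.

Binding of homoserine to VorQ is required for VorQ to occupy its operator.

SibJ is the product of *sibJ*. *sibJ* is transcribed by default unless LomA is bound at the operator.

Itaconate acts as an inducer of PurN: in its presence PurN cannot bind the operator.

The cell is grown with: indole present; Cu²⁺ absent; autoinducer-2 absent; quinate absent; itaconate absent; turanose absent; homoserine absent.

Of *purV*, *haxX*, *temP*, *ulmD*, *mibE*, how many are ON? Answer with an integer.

1

Autoinducer-2 is absent, so HaxE is inactive.
Required activator HaxE is absent, so *purV* is not transcribed.
→ *purV* is OFF.
Cu²⁺ is absent, so ElnZ is active.
Quinate is absent, so VorB is inactive.
With repressor ElnZ bound, *haxX* is not transcribed.
→ *haxX* is OFF.
Homoserine is absent, so VorQ is inactive.
With no repressor bound, *temP* is transcribed.
→ *temP* is ON.
Indole is present, so LomA is inactive.
With no repressor bound, *sibJ* is transcribed.
So SibJ is produced and active.
With repressor SibJ bound, *ulmD* is not transcribed.
→ *ulmD* is OFF.
Turanose is absent, so MibN is active.
Itaconate is absent, so PurN is active.
With repressor MibN bound, *mibE* is not transcribed.
→ *mibE* is OFF.
1 of the 5 genes is transcribed.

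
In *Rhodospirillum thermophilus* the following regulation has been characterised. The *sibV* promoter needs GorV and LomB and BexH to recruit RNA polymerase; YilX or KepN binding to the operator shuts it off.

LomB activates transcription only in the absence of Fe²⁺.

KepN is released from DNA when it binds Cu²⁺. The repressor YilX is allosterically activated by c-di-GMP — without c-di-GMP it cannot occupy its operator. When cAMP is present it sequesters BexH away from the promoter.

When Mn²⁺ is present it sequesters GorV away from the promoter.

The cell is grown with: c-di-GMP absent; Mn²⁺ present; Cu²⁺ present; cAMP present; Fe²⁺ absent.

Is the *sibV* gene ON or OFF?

c-di-GMP is absent, so YilX is inactive.
Cu²⁺ is present, so KepN is inactive.
Mn²⁺ is present, so GorV is inactive.
Fe²⁺ is absent, so LomB is active.
cAMP is present, so BexH is inactive.
Required activator GorV is absent, so *sibV* is not transcribed.

OFF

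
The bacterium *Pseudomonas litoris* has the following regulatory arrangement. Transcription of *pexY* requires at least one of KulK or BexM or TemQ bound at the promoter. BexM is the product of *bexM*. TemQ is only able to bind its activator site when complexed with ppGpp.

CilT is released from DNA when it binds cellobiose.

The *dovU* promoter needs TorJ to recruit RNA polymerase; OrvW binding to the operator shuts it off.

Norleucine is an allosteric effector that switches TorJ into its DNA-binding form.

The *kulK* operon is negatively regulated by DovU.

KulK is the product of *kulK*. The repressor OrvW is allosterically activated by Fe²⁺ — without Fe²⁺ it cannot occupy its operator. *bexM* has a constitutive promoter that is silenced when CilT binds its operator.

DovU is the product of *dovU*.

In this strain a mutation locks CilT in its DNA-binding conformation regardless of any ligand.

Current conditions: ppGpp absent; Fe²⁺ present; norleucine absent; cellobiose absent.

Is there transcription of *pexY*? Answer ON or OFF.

ON

Fe²⁺ is present, so OrvW is active.
Norleucine is absent, so TorJ is inactive.
With repressor OrvW bound, *dovU* is not transcribed.
So DovU is not produced.
With no repressor bound, *kulK* is transcribed.
So KulK is produced and active.
CilT is constitutively active in this strain.
With repressor CilT bound, *bexM* is not transcribed.
So BexM is not produced.
ppGpp is absent, so TemQ is inactive.
Activator KulK is present, so *pexY* is transcribed.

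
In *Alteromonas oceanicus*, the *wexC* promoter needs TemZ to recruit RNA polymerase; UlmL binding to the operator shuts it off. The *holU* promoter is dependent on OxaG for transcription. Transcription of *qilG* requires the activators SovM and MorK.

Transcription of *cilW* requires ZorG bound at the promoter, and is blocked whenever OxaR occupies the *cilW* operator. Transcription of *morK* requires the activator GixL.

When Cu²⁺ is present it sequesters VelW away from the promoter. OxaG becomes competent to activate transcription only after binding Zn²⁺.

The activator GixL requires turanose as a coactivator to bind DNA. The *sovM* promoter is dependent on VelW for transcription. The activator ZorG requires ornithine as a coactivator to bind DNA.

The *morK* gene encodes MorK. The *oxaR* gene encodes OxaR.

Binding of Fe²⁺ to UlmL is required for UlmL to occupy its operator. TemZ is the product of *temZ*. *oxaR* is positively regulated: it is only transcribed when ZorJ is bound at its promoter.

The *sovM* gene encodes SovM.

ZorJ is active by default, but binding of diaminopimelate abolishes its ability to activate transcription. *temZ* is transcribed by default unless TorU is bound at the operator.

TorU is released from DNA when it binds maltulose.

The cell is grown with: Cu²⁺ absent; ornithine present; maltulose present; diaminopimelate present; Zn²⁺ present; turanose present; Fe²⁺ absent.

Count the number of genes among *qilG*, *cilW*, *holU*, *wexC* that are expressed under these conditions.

4

Cu²⁺ is absent, so VelW is active.
No repressor is bound and VelW is active, so *sovM* is transcribed.
So SovM is produced and active.
Turanose is present, so GixL is active.
No repressor is bound and GixL is active, so *morK* is transcribed.
So MorK is produced and active.
No repressor is bound and SovM and MorK are active, so *qilG* is transcribed.
→ *qilG* is ON.
Ornithine is present, so ZorG is active.
Diaminopimelate is present, so ZorJ is inactive.
Required activator ZorJ is absent, so *oxaR* is not transcribed.
So OxaR is not produced.
No repressor is bound and ZorG is active, so *cilW* is transcribed.
→ *cilW* is ON.
Zn²⁺ is present, so OxaG is active.
No repressor is bound and OxaG is active, so *holU* is transcribed.
→ *holU* is ON.
Fe²⁺ is absent, so UlmL is inactive.
Maltulose is present, so TorU is inactive.
With no repressor bound, *temZ* is transcribed.
So TemZ is produced and active.
No repressor is bound and TemZ is active, so *wexC* is transcribed.
→ *wexC* is ON.
4 of the 4 genes are transcribed.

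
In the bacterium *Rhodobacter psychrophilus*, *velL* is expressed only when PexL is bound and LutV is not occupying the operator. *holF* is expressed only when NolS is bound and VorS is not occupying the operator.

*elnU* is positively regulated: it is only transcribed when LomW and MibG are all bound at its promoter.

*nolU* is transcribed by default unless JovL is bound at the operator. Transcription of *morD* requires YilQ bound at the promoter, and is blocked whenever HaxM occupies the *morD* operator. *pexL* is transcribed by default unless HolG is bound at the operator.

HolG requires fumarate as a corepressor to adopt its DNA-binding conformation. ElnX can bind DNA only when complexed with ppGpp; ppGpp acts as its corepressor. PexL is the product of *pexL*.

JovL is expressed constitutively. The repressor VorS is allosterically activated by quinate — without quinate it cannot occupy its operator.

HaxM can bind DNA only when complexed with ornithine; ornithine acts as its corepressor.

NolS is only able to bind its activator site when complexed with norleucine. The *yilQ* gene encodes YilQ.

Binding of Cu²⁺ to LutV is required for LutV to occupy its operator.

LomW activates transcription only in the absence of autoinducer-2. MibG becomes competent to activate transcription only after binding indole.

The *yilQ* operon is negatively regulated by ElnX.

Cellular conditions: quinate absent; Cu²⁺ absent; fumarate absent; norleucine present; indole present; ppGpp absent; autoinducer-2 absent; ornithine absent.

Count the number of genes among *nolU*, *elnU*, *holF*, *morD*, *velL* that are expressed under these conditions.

JovL is produced constitutively and is active.
With repressor JovL bound, *nolU* is not transcribed.
→ *nolU* is OFF.
Autoinducer-2 is absent, so LomW is active.
Indole is present, so MibG is active.
No repressor is bound and LomW and MibG are active, so *elnU* is transcribed.
→ *elnU* is ON.
Quinate is absent, so VorS is inactive.
Norleucine is present, so NolS is active.
No repressor is bound and NolS is active, so *holF* is transcribed.
→ *holF* is ON.
ppGpp is absent, so ElnX is inactive.
With no repressor bound, *yilQ* is transcribed.
So YilQ is produced and active.
Ornithine is absent, so HaxM is inactive.
No repressor is bound and YilQ is active, so *morD* is transcribed.
→ *morD* is ON.
Cu²⁺ is absent, so LutV is inactive.
Fumarate is absent, so HolG is inactive.
With no repressor bound, *pexL* is transcribed.
So PexL is produced and active.
No repressor is bound and PexL is active, so *velL* is transcribed.
→ *velL* is ON.
4 of the 5 genes are transcribed.

4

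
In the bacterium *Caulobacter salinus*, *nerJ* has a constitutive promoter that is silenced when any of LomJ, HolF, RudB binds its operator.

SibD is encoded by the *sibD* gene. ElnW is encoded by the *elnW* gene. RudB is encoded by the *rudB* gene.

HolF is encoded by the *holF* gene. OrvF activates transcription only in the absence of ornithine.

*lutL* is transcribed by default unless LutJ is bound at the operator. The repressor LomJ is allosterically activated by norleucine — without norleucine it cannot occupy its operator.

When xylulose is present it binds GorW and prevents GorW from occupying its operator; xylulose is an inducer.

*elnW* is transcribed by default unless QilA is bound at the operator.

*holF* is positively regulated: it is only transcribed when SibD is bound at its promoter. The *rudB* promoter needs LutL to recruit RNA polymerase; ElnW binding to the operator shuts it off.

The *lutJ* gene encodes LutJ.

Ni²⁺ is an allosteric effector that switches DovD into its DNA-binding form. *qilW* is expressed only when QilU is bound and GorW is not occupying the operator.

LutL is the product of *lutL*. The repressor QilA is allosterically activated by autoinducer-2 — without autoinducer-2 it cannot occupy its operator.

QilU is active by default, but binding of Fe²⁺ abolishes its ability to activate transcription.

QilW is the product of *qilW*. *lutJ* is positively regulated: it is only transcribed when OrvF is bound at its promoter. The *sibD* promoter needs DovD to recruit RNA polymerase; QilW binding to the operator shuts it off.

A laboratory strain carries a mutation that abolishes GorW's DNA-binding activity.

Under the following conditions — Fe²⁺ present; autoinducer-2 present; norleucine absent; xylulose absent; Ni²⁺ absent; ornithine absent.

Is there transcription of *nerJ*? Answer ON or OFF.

Norleucine is absent, so LomJ is inactive.
Ni²⁺ is absent, so DovD is inactive.
GorW is non-functional in this strain, so it has no effect.
Fe²⁺ is present, so QilU is inactive.
Required activator QilU is absent, so *qilW* is not transcribed.
So QilW is not produced.
Required activator DovD is absent, so *sibD* is not transcribed.
So SibD is not produced.
Required activator SibD is absent, so *holF* is not transcribed.
So HolF is not produced.
Autoinducer-2 is present, so QilA is active.
With repressor QilA bound, *elnW* is not transcribed.
So ElnW is not produced.
Ornithine is absent, so OrvF is active.
No repressor is bound and OrvF is active, so *lutJ* is transcribed.
So LutJ is produced and active.
With repressor LutJ bound, *lutL* is not transcribed.
So LutL is not produced.
Required activator LutL is absent, so *rudB* is not transcribed.
So RudB is not produced.
With no repressor bound, *nerJ* is transcribed.

ON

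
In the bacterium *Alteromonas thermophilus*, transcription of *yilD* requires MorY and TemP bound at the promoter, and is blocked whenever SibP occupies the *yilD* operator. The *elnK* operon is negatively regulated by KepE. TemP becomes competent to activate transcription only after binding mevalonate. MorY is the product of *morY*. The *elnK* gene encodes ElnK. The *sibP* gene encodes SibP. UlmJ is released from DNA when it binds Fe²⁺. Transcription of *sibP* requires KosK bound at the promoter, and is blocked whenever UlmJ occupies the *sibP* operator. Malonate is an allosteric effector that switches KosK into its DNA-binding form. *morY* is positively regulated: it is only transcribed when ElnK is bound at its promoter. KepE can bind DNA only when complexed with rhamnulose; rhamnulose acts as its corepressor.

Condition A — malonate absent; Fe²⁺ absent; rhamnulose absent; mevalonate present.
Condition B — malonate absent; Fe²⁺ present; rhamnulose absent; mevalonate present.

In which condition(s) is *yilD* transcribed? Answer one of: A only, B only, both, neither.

Condition A:
Malonate is absent, so KosK is inactive.
Fe²⁺ is absent, so UlmJ is active.
With repressor UlmJ bound, *sibP* is not transcribed.
So SibP is not produced.
Rhamnulose is absent, so KepE is inactive.
With no repressor bound, *elnK* is transcribed.
So ElnK is produced and active.
No repressor is bound and ElnK is active, so *morY* is transcribed.
So MorY is produced and active.
Mevalonate is present, so TemP is active.
No repressor is bound and MorY and TemP are active, so *yilD* is transcribed.
→ *yilD* is ON in A.
Condition B:
Malonate is absent, so KosK is inactive.
Fe²⁺ is present, so UlmJ is inactive.
Required activator KosK is absent, so *sibP* is not transcribed.
So SibP is not produced.
Rhamnulose is absent, so KepE is inactive.
With no repressor bound, *elnK* is transcribed.
So ElnK is produced and active.
No repressor is bound and ElnK is active, so *morY* is transcribed.
So MorY is produced and active.
Mevalonate is present, so TemP is active.
No repressor is bound and MorY and TemP are active, so *yilD* is transcribed.
→ *yilD* is ON in B.

both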